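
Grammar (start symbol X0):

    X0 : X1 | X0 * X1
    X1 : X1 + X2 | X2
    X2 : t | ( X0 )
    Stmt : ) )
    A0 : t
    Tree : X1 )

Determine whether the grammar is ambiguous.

Unambiguous

Only X0, X1, X2 are reachable from X0; ignoring the rest: This is a standard precedence ladder (X0 over X1 over X2), with each level left-recursive on its own operator ('*' at X0, '+' at X1). That structure is LR(1), hence unambiguous.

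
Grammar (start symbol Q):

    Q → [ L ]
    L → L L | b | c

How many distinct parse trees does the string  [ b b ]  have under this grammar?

1

Parse trees for [ b b ]:
  [Q [ [L [L b] [L b]] ]]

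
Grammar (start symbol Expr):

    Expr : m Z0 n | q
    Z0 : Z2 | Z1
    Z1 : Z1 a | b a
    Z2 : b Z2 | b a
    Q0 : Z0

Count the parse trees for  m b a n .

Parse trees for m b a n:
  [Expr m [Z0 [Z2 b a]] n]
  [Expr m [Z0 [Z1 b a]] n]

2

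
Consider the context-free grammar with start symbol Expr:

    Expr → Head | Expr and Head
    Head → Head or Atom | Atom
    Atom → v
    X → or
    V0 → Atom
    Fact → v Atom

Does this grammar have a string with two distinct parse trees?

(X, V0, Fact are unreachable from Expr, so their rules don't affect L(Expr).) This is a standard precedence ladder (Expr over Head over Atom), with each level left-recursive on its own operator ('and' at Expr, 'or' at Head). That structure is LR(1), hence unambiguous.

Unambiguous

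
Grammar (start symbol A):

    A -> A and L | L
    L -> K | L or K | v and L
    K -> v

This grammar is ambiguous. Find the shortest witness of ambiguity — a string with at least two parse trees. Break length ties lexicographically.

v and v

length 1: no string has ≥2 trees
length 3: v and v has 2 parse trees

Two derivations of v and v:
  A ⇒ A and L ⇒ L and L ⇒ K and L ⇒ v and L ⇒ v and K ⇒ v and v
  A ⇒ L ⇒ v and L ⇒ v and K ⇒ v and v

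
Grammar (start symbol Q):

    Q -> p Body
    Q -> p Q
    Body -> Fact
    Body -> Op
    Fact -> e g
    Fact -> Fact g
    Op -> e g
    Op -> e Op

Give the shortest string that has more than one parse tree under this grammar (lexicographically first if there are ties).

p e g

length 3: p e g has 2 parse trees

Two derivations of p e g:
  Q ⇒ p Body ⇒ p Fact ⇒ p e g
  Q ⇒ p Body ⇒ p Op ⇒ p e g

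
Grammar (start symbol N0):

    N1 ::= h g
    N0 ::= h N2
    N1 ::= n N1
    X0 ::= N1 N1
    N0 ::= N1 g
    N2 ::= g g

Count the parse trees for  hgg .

Parse trees for hgg:
  [N0 h [N2 g g]]
  [N0 [N1 h g] g]

2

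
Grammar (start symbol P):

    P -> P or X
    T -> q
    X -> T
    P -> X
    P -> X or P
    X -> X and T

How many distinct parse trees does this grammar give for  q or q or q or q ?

8

Parse trees for q or q or q or q:
  [P [P [P [P [X [T q]]] or [X [T q]]] or [X [T q]]] or [X [T q]]]
  [P [P [P [X [T q]] or [P [X [T q]]]] or [X [T q]]] or [X [T q]]]
  [P [P [X [T q]] or [P [P [X [T q]]] or [X [T q]]]] or [X [T q]]]
  [P [P [X [T q]] or [P [X [T q]] or [P [X [T q]]]]] or [X [T q]]]
  [P [X [T q]] or [P [P [P [X [T q]]] or [X [T q]]] or [X [T q]]]]
  [P [X [T q]] or [P [P [X [T q]] or [P [X [T q]]]] or [X [T q]]]]
  [P [X [T q]] or [P [X [T q]] or [P [P [X [T q]]] or [X [T q]]]]]
  [P [X [T q]] or [P [X [T q]] or [P [X [T q]] or [P [X [T q]]]]]]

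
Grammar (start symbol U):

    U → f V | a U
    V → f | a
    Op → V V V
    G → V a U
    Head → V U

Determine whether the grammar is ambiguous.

Unambiguous

Only U, V are reachable from U; ignoring the rest: Each reachable nonterminal has at most one production per leading terminal, and all productions are right-linear; the derivation is determined token-by-token.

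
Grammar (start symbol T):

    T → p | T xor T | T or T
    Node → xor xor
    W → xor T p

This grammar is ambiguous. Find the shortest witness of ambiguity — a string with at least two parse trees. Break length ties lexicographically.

length 1: no string has ≥2 trees
length 3: no string has ≥2 trees
length 5: p or p or p has 2 parse trees

Two derivations of p or p or p:
  T ⇒ T or T ⇒ p or T ⇒ p or T or T ⇒ p or p or T ⇒ p or p or p
  T ⇒ T or T ⇒ T or T or T ⇒ p or T or T ⇒ p or p or T ⇒ p or p or p

p or p or p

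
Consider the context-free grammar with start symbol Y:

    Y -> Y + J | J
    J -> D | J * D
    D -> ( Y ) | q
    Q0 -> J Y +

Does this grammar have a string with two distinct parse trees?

(Q0 is unreachable from Y, so its rules don't affect L(Y).) The grammar is stratified — Y handles '+' (left-recursive), J handles '*', D atoms. Each operator has a fixed associativity and precedence level, so every string has one parse.

Unambiguous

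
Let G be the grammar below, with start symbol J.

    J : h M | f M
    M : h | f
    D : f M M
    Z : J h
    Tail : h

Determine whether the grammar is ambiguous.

(D, Z, Tail are unreachable from J, so their rules don't affect L(J).) The reachable rules are right-linear with at most one rule per (nonterminal, next-terminal) pair. Each input token forces the next rule, so parsing is deterministic.

Unambiguous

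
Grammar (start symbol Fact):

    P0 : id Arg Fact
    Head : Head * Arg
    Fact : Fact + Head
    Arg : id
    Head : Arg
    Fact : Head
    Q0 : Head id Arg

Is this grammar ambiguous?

Unambiguous

Only Fact, Head, Arg are reachable from Fact; ignoring the rest: This is a standard precedence ladder (Fact over Head over Arg), with each level left-recursive on its own operator ('+' at Fact, '*' at Head). That structure is LR(1), hence unambiguous.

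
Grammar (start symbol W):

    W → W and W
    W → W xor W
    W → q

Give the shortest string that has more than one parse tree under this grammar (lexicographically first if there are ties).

length 1: no string has ≥2 trees
length 3: no string has ≥2 trees
length 5: q and q and q has 2 parse trees

Two derivations of q and q and q:
  W ⇒ W and W ⇒ W and W and W ⇒ q and W and W ⇒ q and q and W ⇒ q and q and q
  W ⇒ W and W ⇒ q and W ⇒ q and W and W ⇒ q and q and W ⇒ q and q and q

q and q and q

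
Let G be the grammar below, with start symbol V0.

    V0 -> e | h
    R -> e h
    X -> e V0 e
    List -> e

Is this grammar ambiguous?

Unambiguous

(R, X, List are unreachable from V0, so their rules don't affect L(V0).) The reachable rules are right-linear with at most one rule per (nonterminal, next-terminal) pair. Each input token forces the next rule, so parsing is deterministic.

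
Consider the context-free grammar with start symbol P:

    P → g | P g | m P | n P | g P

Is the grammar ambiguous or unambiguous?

Ambiguous

Witness: g g

Derivation 1: P ⇒ P g ⇒ g g
Derivation 2: P ⇒ g P ⇒ g g

Two distinct leftmost derivations for the same string.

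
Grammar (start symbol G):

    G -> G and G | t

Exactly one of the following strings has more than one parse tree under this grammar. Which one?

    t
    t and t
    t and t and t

t: 1 tree
t and t: 1 tree
t and t and t: 2 trees

t and t and t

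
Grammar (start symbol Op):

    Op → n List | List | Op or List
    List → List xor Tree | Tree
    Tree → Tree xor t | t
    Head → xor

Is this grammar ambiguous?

Ambiguous

Witness: t xor t

Derivation 1: Op ⇒ List ⇒ List xor Tree ⇒ Tree xor Tree ⇒ t xor Tree ⇒ t xor t
Derivation 2: Op ⇒ List ⇒ Tree ⇒ Tree xor t ⇒ t xor t

Two distinct leftmost derivations for the same string.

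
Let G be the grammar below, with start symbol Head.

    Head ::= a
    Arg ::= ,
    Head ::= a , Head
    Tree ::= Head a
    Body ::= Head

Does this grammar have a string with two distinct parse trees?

Only Head is reachable from Head; ignoring the rest: The reachable grammar is A → atom sep A | atom. Each atom is followed by either the separator (recurse) or end-of-string (stop) — no choice point.

Unambiguous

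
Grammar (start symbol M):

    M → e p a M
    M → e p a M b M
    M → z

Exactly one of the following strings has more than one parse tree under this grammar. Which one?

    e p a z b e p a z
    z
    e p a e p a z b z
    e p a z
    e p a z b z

e p a z b e p a z: 1 tree
z: 1 tree
e p a e p a z b z: 2 trees
e p a z: 1 tree
e p a z b z: 1 tree

e p a e p a z b z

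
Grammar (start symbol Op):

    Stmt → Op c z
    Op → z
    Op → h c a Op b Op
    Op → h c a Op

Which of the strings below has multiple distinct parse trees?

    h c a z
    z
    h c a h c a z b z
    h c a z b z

h c a z: 1 tree
z: 1 tree
h c a h c a z b z: 2 trees
h c a z b z: 1 tree

h c a h c a z b z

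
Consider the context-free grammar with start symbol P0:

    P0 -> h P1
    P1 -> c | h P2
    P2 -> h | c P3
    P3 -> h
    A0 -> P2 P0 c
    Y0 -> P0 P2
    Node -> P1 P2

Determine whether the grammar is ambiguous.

(A0, Y0, Node are unreachable from P0, so their rules don't affect L(P0).) Restricted to the reachable nonterminals, every rule has the form A → t or A → t B, and no two rules for the same A share a first terminal. The grammar encodes a DFA — one run per string.

Unambiguous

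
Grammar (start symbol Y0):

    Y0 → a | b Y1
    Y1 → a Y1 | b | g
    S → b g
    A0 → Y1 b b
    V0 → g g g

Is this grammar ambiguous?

Unambiguous

(S, A0, V0 are unreachable from Y0, so their rules don't affect L(Y0).) The reachable rules are right-linear with at most one rule per (nonterminal, next-terminal) pair. Each input token forces the next rule, so parsing is deterministic.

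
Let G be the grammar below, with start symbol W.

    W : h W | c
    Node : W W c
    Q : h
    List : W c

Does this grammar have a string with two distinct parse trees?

Only W is reachable from W; ignoring the rest: The reachable rules are right-linear with at most one rule per (nonterminal, next-terminal) pair. Each input token forces the next rule, so parsing is deterministic.

Unambiguous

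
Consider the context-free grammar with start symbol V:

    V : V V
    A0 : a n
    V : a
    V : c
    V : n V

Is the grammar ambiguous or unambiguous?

Witness: a a a

Derivation 1: V ⇒ V V ⇒ V V V ⇒ a V V ⇒ a a V ⇒ a a a
Derivation 2: V ⇒ V V ⇒ a V ⇒ a V V ⇒ a a V ⇒ a a a

Two distinct leftmost derivations for the same string.

Ambiguous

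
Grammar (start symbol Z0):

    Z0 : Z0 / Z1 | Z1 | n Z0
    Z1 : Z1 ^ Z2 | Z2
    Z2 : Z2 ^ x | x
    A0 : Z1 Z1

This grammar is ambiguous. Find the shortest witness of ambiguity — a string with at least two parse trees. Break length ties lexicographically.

x ^ x

length 1: no string has ≥2 trees
length 2: no string has ≥2 trees
length 3: x ^ x has 2 parse trees

Two derivations of x ^ x:
  Z0 ⇒ Z1 ⇒ Z1 ^ Z2 ⇒ Z2 ^ Z2 ⇒ x ^ Z2 ⇒ x ^ x
  Z0 ⇒ Z1 ⇒ Z2 ⇒ Z2 ^ x ⇒ x ^ x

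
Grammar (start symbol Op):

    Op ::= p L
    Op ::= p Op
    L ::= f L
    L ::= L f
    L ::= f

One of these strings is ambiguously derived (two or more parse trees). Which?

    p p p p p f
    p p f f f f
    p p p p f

p p p p p f: 1 tree
p p f f f f: 8 trees
p p p p f: 1 tree

p p f f f f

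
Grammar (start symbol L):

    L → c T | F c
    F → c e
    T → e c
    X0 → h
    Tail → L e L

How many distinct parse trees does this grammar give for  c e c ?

2

Parse trees for c e c:
  [L c [T e c]]
  [L [F c e] c]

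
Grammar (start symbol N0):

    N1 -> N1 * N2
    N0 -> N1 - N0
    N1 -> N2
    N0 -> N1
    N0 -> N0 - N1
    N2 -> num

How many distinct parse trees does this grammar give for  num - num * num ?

2

Parse trees for num - num * num:
  [N0 [N1 [N2 num]] - [N0 [N1 [N1 [N2 num]] * [N2 num]]]]
  [N0 [N0 [N1 [N2 num]]] - [N1 [N1 [N2 num]] * [N2 num]]]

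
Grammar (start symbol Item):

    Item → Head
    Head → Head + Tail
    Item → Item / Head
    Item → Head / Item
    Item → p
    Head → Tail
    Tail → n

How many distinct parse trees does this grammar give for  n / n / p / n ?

3

Parse trees for n / n / p / n:
  [Item [Item [Head [Tail n]] / [Item [Head [Tail n]] / [Item p]]] / [Head [Tail n]]]
  [Item [Head [Tail n]] / [Item [Item [Head [Tail n]] / [Item p]] / [Head [Tail n]]]]
  [Item [Head [Tail n]] / [Item [Head [Tail n]] / [Item [Item p] / [Head [Tail n]]]]]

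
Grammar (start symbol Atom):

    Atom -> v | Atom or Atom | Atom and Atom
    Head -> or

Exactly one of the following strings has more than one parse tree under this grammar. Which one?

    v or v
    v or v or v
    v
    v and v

v or v or v

v or v: 1 tree
v or v or v: 2 trees
v: 1 tree
v and v: 1 tree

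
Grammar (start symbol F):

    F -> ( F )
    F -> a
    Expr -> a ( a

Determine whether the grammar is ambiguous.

Only F is reachable from F; ignoring the rest: Each string is a nest of matched brackets around a single atom. An opening bracket forces the recursive rule; an atom forces the base rule.

Unambiguous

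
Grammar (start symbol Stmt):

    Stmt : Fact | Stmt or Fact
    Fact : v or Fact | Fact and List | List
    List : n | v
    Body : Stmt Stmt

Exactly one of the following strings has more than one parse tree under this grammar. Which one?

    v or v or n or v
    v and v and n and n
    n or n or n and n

v or v or n or v

v or v or n or v: 4 trees
v and v and n and n: 1 tree
n or n or n and n: 1 tree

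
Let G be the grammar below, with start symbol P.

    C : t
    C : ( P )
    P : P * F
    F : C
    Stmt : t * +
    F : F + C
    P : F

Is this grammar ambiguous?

Only P, F, C are reachable from P; ignoring the rest: The grammar is stratified — P handles '*' (left-recursive), F handles '+', C atoms. Each operator has a fixed associativity and precedence level, so every string has one parse.

Unambiguous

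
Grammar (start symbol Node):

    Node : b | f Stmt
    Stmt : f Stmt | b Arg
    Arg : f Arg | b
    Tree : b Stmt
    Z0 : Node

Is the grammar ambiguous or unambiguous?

Only Node, Stmt, Arg are reachable from Node; ignoring the rest: The reachable rules are right-linear with at most one rule per (nonterminal, next-terminal) pair. Each input token forces the next rule, so parsing is deterministic.

Unambiguous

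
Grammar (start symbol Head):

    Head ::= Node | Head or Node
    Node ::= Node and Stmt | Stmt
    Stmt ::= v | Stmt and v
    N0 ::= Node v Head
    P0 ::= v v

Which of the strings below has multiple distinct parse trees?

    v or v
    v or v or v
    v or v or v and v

v or v: 1 tree
v or v or v: 1 tree
v or v or v and v: 2 trees

v or v or v and v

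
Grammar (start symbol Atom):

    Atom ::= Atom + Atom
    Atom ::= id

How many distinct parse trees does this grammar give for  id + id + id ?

Parse trees for id + id + id:
  [Atom [Atom id] + [Atom [Atom id] + [Atom id]]]
  [Atom [Atom [Atom id] + [Atom id]] + [Atom id]]

2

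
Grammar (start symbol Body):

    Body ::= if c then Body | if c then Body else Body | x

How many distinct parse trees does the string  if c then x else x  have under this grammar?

Parse trees for if c then x else x:
  [Body if c then [Body x] else [Body x]]

1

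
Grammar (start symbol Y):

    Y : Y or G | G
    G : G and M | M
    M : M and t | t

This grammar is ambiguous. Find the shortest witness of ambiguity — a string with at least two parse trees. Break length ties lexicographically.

length 1: no string has ≥2 trees
length 3: t and t has 2 parse trees

Two derivations of t and t:
  Y ⇒ G ⇒ G and M ⇒ M and M ⇒ t and M ⇒ t and t
  Y ⇒ G ⇒ M ⇒ M and t ⇒ t and t

t and t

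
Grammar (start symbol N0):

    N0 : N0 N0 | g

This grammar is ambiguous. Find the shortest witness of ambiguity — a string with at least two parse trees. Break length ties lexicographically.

g g g

length 1: no string has ≥2 trees
length 2: no string has ≥2 trees
length 3: g g g has 2 parse trees

Two derivations of g g g:
  N0 ⇒ N0 N0 ⇒ N0 N0 N0 ⇒ g N0 N0 ⇒ g g N0 ⇒ g g g
  N0 ⇒ N0 N0 ⇒ g N0 ⇒ g N0 N0 ⇒ g g N0 ⇒ g g g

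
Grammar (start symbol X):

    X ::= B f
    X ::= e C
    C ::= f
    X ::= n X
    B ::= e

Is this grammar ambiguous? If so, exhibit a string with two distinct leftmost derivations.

Ambiguous

Witness: e f

Derivation 1: X ⇒ B f ⇒ e f
Derivation 2: X ⇒ e C ⇒ e f

Two distinct leftmost derivations for the same string.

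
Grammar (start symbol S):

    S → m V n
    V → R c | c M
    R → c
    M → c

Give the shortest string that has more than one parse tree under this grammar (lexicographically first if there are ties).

m c c n

length 4: m c c n has 2 parse trees

Two derivations of m c c n:
  S ⇒ m V n ⇒ m R c n ⇒ m c c n
  S ⇒ m V n ⇒ m c M n ⇒ m c c n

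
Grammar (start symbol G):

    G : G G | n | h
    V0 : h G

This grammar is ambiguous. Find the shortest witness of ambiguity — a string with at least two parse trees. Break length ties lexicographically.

h h h

length 1: no string has ≥2 trees
length 2: no string has ≥2 trees
length 3: h h h has 2 parse trees

Two derivations of h h h:
  G ⇒ G G ⇒ G G G ⇒ h G G ⇒ h h G ⇒ h h h
  G ⇒ G G ⇒ h G ⇒ h G G ⇒ h h G ⇒ h h h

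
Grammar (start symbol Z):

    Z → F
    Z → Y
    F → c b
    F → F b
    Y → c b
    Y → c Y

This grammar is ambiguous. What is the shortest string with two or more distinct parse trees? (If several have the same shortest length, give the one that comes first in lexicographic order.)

c b

length 2: c b has 2 parse trees

Two derivations of c b:
  Z ⇒ F ⇒ c b
  Z ⇒ Y ⇒ c b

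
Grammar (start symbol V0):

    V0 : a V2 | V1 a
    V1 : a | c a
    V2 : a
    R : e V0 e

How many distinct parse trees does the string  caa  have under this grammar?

1

Parse trees for caa:
  [V0 [V1 c a] a]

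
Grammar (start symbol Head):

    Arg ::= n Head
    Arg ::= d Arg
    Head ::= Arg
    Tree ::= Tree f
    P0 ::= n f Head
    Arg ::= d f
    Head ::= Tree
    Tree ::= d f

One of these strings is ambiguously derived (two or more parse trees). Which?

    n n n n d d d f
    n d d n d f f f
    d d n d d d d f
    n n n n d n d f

n n n n d n d f

n n n n d d d f: 1 tree
n d d n d f f f: 1 tree
d d n d d d d f: 1 tree
n n n n d n d f: 2 trees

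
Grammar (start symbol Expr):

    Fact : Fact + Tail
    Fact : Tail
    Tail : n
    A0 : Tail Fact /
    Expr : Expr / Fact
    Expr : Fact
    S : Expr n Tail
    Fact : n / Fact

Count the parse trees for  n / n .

Parse trees for n / n:
  [Expr [Expr [Fact [Tail n]]] / [Fact [Tail n]]]
  [Expr [Fact n / [Fact [Tail n]]]]

2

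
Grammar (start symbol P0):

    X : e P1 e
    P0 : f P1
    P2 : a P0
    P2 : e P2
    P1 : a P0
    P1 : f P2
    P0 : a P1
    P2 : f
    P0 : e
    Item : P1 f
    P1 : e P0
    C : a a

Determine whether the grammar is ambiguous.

Unambiguous

Only P0, P1, P2 are reachable from P0; ignoring the rest: Each reachable nonterminal has at most one production per leading terminal, and all productions are right-linear; the derivation is determined token-by-token.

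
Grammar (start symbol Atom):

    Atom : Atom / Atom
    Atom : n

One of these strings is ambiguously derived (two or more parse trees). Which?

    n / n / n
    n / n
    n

n / n / n: 2 trees
n / n: 1 tree
n: 1 tree

n / n / n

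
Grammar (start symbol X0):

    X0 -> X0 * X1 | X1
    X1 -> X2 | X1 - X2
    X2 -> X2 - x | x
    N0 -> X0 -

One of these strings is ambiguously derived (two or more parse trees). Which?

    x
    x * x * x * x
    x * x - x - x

x: 1 tree
x * x * x * x: 1 tree
x * x - x - x: 4 trees

x * x - x - x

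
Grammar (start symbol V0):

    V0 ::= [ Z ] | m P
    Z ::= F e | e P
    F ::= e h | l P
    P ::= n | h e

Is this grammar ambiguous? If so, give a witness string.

Witness: [ e h e ]

Derivation 1: V0 ⇒ [ Z ] ⇒ [ F e ] ⇒ [ e h e ]
Derivation 2: V0 ⇒ [ Z ] ⇒ [ e P ] ⇒ [ e h e ]

Two distinct leftmost derivations for the same string.

Ambiguous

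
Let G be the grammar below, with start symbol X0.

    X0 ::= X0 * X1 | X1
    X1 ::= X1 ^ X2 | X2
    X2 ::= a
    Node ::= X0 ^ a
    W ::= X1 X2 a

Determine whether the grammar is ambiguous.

Unambiguous

(Node, W are unreachable from X0, so their rules don't affect L(X0).) X0 → X0 * X1 | X1  ;  X1 → X1 ^ X2 | X2  — a left-associative chain with X2 at the bottom. Each string factors uniquely by precedence.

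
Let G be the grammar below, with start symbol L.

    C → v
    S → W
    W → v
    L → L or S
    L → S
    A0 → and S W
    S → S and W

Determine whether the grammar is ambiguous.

Only L, S, W are reachable from L; ignoring the rest: The grammar is stratified — L handles 'or' (left-recursive), S handles 'and', W atoms. Each operator has a fixed associativity and precedence level, so every string has one parse.

Unambiguous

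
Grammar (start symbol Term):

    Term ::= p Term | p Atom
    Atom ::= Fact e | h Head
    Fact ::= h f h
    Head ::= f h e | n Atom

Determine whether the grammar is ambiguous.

Ambiguous

Witness: p h f h e

Derivation 1: Term ⇒ p Atom ⇒ p Fact e ⇒ p h f h e
Derivation 2: Term ⇒ p Atom ⇒ p h Head ⇒ p h f h e

Two distinct leftmost derivations for the same string.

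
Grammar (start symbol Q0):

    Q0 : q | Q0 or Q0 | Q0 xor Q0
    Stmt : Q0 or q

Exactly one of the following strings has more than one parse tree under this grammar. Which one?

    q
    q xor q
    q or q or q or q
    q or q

q: 1 tree
q xor q: 1 tree
q or q or q or q: 5 trees
q or q: 1 tree

q or q or q or q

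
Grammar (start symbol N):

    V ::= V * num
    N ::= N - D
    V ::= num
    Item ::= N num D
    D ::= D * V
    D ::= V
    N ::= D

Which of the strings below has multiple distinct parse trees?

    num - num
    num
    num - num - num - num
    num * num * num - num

num * num * num - num

num - num: 1 tree
num: 1 tree
num - num - num - num: 1 tree
num * num * num - num: 4 trees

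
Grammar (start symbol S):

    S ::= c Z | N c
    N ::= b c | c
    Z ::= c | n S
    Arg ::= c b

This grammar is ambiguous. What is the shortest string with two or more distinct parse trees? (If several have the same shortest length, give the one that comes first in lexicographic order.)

c c

length 2: c c has 2 parse trees

Two derivations of c c:
  S ⇒ c Z ⇒ c c
  S ⇒ N c ⇒ c c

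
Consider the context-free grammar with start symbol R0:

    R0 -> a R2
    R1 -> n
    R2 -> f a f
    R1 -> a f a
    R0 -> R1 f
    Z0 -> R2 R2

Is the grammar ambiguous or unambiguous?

Ambiguous

Witness: a f a f

Derivation 1: R0 ⇒ a R2 ⇒ a f a f
Derivation 2: R0 ⇒ R1 f ⇒ a f a f

Two distinct leftmost derivations for the same string.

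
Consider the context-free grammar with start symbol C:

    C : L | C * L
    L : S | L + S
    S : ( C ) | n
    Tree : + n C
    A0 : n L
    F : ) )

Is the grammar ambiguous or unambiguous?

Only C, L, S are reachable from C; ignoring the rest: The grammar is stratified — C handles '*' (left-recursive), L handles '+', S atoms. Each operator has a fixed associativity and precedence level, so every string has one parse.

Unambiguous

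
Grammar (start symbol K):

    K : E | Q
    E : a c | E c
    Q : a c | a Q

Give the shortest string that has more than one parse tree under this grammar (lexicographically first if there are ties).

a c

length 2: a c has 2 parse trees

Two derivations of a c:
  K ⇒ E ⇒ a c
  K ⇒ Q ⇒ a c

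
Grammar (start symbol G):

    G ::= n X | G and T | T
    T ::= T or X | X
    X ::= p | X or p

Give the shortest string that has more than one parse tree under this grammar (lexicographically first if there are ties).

length 1: no string has ≥2 trees
length 2: no string has ≥2 trees
length 3: p or p has 2 parse trees

Two derivations of p or p:
  G ⇒ T ⇒ T or X ⇒ X or X ⇒ p or X ⇒ p or p
  G ⇒ T ⇒ X ⇒ X or p ⇒ p or p

p or p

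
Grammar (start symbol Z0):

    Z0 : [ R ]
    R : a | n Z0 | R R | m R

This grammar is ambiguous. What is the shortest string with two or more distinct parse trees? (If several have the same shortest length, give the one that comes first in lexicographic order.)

length 3: no string has ≥2 trees
length 4: no string has ≥2 trees
length 5: [ a a a ] has 2 parse trees

Two derivations of [ a a a ]:
  Z0 ⇒ [ R ] ⇒ [ R R ] ⇒ [ a R ] ⇒ [ a R R ] ⇒ [ a a R ] ⇒ [ a a a ]
  Z0 ⇒ [ R ] ⇒ [ R R ] ⇒ [ R R R ] ⇒ [ a R R ] ⇒ [ a a R ] ⇒ [ a a a ]

[ a a a ]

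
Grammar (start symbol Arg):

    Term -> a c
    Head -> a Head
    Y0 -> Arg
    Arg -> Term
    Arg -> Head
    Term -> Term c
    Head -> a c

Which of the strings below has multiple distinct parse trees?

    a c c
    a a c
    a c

a c

a c c: 1 tree
a a c: 1 tree
a c: 2 trees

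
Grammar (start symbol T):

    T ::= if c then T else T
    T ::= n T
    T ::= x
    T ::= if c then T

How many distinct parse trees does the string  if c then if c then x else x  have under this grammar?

2

Parse trees for if c then if c then x else x:
  [T if c then [T if c then [T x]] else [T x]]
  [T if c then [T if c then [T x] else [T x]]]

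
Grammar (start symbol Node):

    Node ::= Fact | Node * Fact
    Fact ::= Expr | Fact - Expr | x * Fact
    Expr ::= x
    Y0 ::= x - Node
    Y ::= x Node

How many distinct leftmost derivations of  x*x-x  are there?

3

Parse trees for x*x-x:
  [Node [Fact [Fact x * [Fact [Expr x]]] - [Expr x]]]
  [Node [Fact x * [Fact [Fact [Expr x]] - [Expr x]]]]
  [Node [Node [Fact [Expr x]]] * [Fact [Fact [Expr x]] - [Expr x]]]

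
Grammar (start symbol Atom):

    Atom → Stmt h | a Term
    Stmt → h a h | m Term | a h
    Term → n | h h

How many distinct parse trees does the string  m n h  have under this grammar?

Parse trees for m n h:
  [Atom [Stmt m [Term n]] h]

1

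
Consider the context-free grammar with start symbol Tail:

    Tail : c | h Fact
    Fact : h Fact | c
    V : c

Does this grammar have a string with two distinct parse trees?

Only Tail, Fact are reachable from Tail; ignoring the rest: Each reachable nonterminal has at most one production per leading terminal, and all productions are right-linear; the derivation is determined token-by-token.

Unambiguous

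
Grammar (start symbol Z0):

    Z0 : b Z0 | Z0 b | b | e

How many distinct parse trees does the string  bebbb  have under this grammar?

4

Parse trees for bebbb:
  [Z0 b [Z0 [Z0 [Z0 [Z0 e] b] b] b]]
  [Z0 [Z0 b [Z0 [Z0 [Z0 e] b] b]] b]
  [Z0 [Z0 [Z0 b [Z0 [Z0 e] b]] b] b]
  [Z0 [Z0 [Z0 [Z0 b [Z0 e]] b] b] b]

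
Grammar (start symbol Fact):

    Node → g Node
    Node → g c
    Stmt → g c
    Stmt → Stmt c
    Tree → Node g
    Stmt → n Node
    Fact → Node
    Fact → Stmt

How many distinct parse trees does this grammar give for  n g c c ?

1

Parse trees for n g c c:
  [Fact [Stmt [Stmt n [Node g c]] c]]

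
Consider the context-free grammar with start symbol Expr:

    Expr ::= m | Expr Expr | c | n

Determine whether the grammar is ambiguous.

Witness: c c c

Derivation 1: Expr ⇒ Expr Expr ⇒ Expr Expr Expr ⇒ c Expr Expr ⇒ c c Expr ⇒ c c c
Derivation 2: Expr ⇒ Expr Expr ⇒ c Expr ⇒ c Expr Expr ⇒ c c Expr ⇒ c c c

Two distinct leftmost derivations for the same string.

Ambiguous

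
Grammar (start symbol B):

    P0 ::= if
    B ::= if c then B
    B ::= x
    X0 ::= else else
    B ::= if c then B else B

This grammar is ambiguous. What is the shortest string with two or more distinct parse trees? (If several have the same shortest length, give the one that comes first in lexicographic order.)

length 1: no string has ≥2 trees
length 4: no string has ≥2 trees
length 6: no string has ≥2 trees
length 7: no string has ≥2 trees
length 9: if c then if c then x else x has 2 parse trees

Two derivations of if c then if c then x else x:
  B ⇒ if c then B ⇒ if c then if c then B else B ⇒ if c then if c then x else B ⇒ if c then if c then x else x
  B ⇒ if c then B else B ⇒ if c then if c then B else B ⇒ if c then if c then x else B ⇒ if c then if c then x else x

if c then if c then x else x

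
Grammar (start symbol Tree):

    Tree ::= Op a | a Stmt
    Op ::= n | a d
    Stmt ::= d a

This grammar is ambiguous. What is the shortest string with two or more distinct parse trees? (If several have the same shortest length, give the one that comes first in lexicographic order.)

length 2: no string has ≥2 trees
length 3: a d a has 2 parse trees

Two derivations of a d a:
  Tree ⇒ Op a ⇒ a d a
  Tree ⇒ a Stmt ⇒ a d a

a d a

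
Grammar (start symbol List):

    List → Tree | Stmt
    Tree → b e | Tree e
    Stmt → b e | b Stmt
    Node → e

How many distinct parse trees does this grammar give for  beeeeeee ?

Parse trees for beeeeeee:
  [List [Tree [Tree [Tree [Tree [Tree [Tree [Tree b e] e] e] e] e] e] e]]

1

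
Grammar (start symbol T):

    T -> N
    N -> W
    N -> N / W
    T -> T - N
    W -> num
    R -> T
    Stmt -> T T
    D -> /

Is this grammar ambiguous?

(R, D, Stmt are unreachable from T, so their rules don't affect L(T).) The grammar is stratified — T handles '-' (left-recursive), N handles '/', W atoms. Each operator has a fixed associativity and precedence level, so every string has one parse.

Unambiguous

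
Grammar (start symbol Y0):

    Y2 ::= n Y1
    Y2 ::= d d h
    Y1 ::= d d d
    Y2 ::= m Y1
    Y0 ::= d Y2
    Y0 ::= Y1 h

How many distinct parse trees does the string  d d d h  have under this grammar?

Parse trees for d d d h:
  [Y0 d [Y2 d d h]]
  [Y0 [Y1 d d d] h]

2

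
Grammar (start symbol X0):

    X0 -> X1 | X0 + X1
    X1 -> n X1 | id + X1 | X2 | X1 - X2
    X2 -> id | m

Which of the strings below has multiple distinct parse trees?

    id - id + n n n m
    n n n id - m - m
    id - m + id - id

n n n id - m - m

id - id + n n n m: 1 tree
n n n id - m - m: 10 trees
id - m + id - id: 1 tree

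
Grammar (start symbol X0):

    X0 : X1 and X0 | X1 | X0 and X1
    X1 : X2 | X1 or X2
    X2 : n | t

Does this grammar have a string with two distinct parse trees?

Ambiguous

Witness: n and n

Derivation 1: X0 ⇒ X1 and X0 ⇒ X2 and X0 ⇒ n and X0 ⇒ n and X1 ⇒ n and X2 ⇒ n and n
Derivation 2: X0 ⇒ X0 and X1 ⇒ X1 and X1 ⇒ X2 and X1 ⇒ n and X1 ⇒ n and X2 ⇒ n and n

Two distinct leftmost derivations for the same string.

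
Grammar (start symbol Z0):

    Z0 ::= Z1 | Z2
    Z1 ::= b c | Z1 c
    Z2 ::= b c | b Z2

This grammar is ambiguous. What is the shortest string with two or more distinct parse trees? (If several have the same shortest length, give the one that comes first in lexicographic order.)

b c

length 2: b c has 2 parse trees

Two derivations of b c:
  Z0 ⇒ Z1 ⇒ b c
  Z0 ⇒ Z2 ⇒ b c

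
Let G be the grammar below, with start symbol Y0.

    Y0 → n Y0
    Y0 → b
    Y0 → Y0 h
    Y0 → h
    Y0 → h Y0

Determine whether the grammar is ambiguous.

Ambiguous

Witness: h h

Derivation 1: Y0 ⇒ Y0 h ⇒ h h
Derivation 2: Y0 ⇒ h Y0 ⇒ h h

Two distinct leftmost derivations for the same string.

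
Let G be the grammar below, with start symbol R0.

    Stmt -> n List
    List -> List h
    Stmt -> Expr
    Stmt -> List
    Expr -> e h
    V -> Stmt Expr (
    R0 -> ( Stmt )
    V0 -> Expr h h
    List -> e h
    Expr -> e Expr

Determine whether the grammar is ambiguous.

Witness: ( e h )

Derivation 1: R0 ⇒ ( Stmt ) ⇒ ( Expr ) ⇒ ( e h )
Derivation 2: R0 ⇒ ( Stmt ) ⇒ ( List ) ⇒ ( e h )

Two distinct leftmost derivations for the same string.

Ambiguous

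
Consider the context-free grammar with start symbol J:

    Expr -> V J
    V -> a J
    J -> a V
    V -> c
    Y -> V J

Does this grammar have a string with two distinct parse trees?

(Y, Expr are unreachable from J, so their rules don't affect L(J).) The reachable rules are right-linear with at most one rule per (nonterminal, next-terminal) pair. Each input token forces the next rule, so parsing is deterministic.

Unambiguous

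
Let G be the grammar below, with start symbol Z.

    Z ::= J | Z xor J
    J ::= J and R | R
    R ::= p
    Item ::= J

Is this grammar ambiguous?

Unambiguous

(Item is unreachable from Z, so its rules don't affect L(Z).) The grammar is stratified — Z handles 'xor' (left-recursive), J handles 'and', R atoms. Each operator has a fixed associativity and precedence level, so every string has one parse.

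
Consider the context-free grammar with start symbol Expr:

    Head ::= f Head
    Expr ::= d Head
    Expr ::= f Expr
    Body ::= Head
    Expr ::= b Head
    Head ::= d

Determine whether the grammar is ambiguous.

(Body is unreachable from Expr, so its rules don't affect L(Expr).) Each reachable nonterminal has at most one production per leading terminal, and all productions are right-linear; the derivation is determined token-by-token.

Unambiguous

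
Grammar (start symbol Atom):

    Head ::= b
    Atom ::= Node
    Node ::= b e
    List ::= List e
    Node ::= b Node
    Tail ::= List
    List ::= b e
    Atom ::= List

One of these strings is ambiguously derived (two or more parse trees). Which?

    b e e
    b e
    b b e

b e e: 1 tree
b e: 2 trees
b b e: 1 tree

b e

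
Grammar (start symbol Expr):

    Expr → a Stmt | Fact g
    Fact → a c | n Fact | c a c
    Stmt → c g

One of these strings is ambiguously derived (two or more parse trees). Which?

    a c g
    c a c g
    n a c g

a c g: 2 trees
c a c g: 1 tree
n a c g: 1 tree

a c g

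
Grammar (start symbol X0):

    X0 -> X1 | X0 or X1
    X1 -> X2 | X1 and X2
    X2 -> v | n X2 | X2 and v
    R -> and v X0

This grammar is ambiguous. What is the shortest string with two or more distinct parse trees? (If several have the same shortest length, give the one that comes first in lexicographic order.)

length 1: no string has ≥2 trees
length 2: no string has ≥2 trees
length 3: v and v has 2 parse trees

Two derivations of v and v:
  X0 ⇒ X1 ⇒ X2 ⇒ X2 and v ⇒ v and v
  X0 ⇒ X1 ⇒ X1 and X2 ⇒ X2 and X2 ⇒ v and X2 ⇒ v and v

v and v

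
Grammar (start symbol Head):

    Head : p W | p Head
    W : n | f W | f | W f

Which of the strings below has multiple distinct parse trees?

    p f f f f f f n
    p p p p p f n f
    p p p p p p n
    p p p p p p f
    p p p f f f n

p f f f f f f n: 1 tree
p p p p p f n f: 2 trees
p p p p p p n: 1 tree
p p p p p p f: 1 tree
p p p f f f n: 1 tree

p p p p p f n f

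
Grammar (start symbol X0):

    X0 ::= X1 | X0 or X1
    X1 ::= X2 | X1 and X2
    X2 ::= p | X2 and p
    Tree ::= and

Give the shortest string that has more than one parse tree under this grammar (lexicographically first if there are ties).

p and p

length 1: no string has ≥2 trees
length 3: p and p has 2 parse trees

Two derivations of p and p:
  X0 ⇒ X1 ⇒ X2 ⇒ X2 and p ⇒ p and p
  X0 ⇒ X1 ⇒ X1 and X2 ⇒ X2 and X2 ⇒ p and X2 ⇒ p and p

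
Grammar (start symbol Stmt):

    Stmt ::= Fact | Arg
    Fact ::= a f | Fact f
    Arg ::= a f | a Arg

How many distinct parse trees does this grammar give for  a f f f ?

1

Parse trees for a f f f:
  [Stmt [Fact [Fact [Fact a f] f] f]]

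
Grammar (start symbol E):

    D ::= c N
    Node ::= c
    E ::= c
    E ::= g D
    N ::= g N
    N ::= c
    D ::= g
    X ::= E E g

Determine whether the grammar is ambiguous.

Unambiguous

Only E, D, N are reachable from E; ignoring the rest: The reachable rules are right-linear with at most one rule per (nonterminal, next-terminal) pair. Each input token forces the next rule, so parsing is deterministic.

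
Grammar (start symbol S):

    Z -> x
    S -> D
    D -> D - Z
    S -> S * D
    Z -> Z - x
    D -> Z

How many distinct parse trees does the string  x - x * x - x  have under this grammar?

Parse trees for x - x * x - x:
  [S [S [D [D [Z x]] - [Z x]]] * [D [D [Z x]] - [Z x]]]
  [S [S [D [D [Z x]] - [Z x]]] * [D [Z [Z x] - x]]]
  [S [S [D [Z [Z x] - x]]] * [D [D [Z x]] - [Z x]]]
  [S [S [D [Z [Z x] - x]]] * [D [Z [Z x] - x]]]

4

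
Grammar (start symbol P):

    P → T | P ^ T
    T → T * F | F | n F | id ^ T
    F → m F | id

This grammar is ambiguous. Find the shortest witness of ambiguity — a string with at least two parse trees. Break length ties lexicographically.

length 1: no string has ≥2 trees
length 2: no string has ≥2 trees
length 3: id ^ id has 2 parse trees

Two derivations of id ^ id:
  P ⇒ T ⇒ id ^ T ⇒ id ^ F ⇒ id ^ id
  P ⇒ P ^ T ⇒ T ^ T ⇒ F ^ T ⇒ id ^ T ⇒ id ^ F ⇒ id ^ id

id ^ id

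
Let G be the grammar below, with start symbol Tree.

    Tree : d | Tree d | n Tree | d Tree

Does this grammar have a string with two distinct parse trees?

Witness: d d

Derivation 1: Tree ⇒ Tree d ⇒ d d
Derivation 2: Tree ⇒ d Tree ⇒ d d

Two distinct leftmost derivations for the same string.

Ambiguous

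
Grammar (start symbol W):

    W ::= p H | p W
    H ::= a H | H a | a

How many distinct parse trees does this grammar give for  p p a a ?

2

Parse trees for p p a a:
  [W p [W p [H a [H a]]]]
  [W p [W p [H [H a] a]]]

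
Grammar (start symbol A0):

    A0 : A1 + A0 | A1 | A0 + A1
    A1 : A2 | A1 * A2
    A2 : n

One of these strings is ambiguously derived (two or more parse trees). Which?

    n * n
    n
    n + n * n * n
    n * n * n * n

n + n * n * n

n * n: 1 tree
n: 1 tree
n + n * n * n: 2 trees
n * n * n * n: 1 tree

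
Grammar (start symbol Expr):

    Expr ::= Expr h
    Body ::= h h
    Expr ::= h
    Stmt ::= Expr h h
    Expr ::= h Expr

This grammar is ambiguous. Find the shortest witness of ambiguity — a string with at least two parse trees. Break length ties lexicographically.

h h

length 1: no string has ≥2 trees
length 2: h h has 2 parse trees

Two derivations of h h:
  Expr ⇒ Expr h ⇒ h h
  Expr ⇒ h Expr ⇒ h h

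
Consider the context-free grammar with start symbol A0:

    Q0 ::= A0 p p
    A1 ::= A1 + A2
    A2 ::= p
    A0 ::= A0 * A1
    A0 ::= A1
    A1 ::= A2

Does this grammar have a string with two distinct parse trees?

(Q0 is unreachable from A0, so its rules don't affect L(A0).) A0 → A0 * A1 | A1  ;  A1 → A1 + A2 | A2  — a left-associative chain with A2 at the bottom. Each string factors uniquely by precedence.

Unambiguous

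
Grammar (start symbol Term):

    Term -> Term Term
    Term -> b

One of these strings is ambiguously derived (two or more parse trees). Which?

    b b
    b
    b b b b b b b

b b: 1 tree
b: 1 tree
b b b b b b b: 132 trees

b b b b b b b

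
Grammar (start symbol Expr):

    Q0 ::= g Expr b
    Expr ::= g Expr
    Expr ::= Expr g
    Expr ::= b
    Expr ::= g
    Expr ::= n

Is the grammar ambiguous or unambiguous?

Ambiguous

Witness: g g

Derivation 1: Expr ⇒ g Expr ⇒ g g
Derivation 2: Expr ⇒ Expr g ⇒ g g

Two distinct leftmost derivations for the same string.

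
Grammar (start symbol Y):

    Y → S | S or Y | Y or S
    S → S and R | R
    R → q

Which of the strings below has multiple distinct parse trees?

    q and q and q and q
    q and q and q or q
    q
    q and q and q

q and q and q and q: 1 tree
q and q and q or q: 2 trees
q: 1 tree
q and q and q: 1 tree

q and q and q or q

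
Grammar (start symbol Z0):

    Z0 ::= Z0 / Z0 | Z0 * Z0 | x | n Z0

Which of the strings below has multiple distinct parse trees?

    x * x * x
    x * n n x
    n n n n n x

x * x * x: 2 trees
x * n n x: 1 tree
n n n n n x: 1 tree

x * x * x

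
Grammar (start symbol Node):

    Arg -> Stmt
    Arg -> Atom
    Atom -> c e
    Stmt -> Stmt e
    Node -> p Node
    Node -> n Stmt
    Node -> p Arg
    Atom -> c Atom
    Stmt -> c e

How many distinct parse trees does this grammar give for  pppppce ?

Parse trees for pppppce:
  [Node p [Node p [Node p [Node p [Node p [Arg [Stmt c e]]]]]]]
  [Node p [Node p [Node p [Node p [Node p [Arg [Atom c e]]]]]]]

2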